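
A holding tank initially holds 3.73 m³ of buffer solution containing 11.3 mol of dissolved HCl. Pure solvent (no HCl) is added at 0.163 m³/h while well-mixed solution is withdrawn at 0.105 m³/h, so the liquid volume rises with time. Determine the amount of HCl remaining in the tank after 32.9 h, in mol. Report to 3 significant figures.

Let m(t) be the amount of HCl. Volume: V(t) = V₀ + (Q_in − Q_out) t = 3.73 + 0.058000 t; V(32.9) = 5.6382 m³.
Species balance (pure solvent in): dm/dt = −Q_out · m/V(t).
dm/m = −Q_out dt/(V₀ + 0.058000 t); integrating gives ln(m/m₀) = −(Q_out/(Q_in−Q_out)) ln(V/V₀).
m = m₀ (V₀/V)^(Q_out/(Q_in−Q_out)) = 11.3 × (3.73/5.6382)^(1.8103) = 5.3487 mol.

5.35 mol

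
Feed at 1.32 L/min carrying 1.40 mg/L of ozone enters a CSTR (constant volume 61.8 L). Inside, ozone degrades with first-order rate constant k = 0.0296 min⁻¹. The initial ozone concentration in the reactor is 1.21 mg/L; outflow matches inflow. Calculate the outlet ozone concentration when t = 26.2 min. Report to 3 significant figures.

Species balance: V dC/dt = Q C_in − Q C − k V C.
This is linear with rate a = Q/V + k = 0.050959 min⁻¹.
C_ss = Q C_in/(Q + kV) = 0.58680 mg/L; C(t) = C_ss + (C₀ − C_ss) e^(−a t).
C(26.2) = 0.58680 + (0.62320)·e^(−0.050959·26.2) = 0.58680 + (0.62320)·0.26312 = 0.75078 mg/L.

0.751 mg/L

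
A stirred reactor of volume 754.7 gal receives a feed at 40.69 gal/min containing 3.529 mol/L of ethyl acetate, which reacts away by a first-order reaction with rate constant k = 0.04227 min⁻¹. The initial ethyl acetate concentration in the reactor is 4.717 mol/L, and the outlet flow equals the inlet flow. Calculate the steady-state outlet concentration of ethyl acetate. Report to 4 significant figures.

Accumulation = in − out − consumed: V dC/dt = Q C_in − Q C − k V C.
Steady state (dC/dt = 0): C_ss = Q C_in/(Q + kV) = C_in/(1 + kV/Q).
C_ss = 40.69·3.529/(40.69 + 0.04227·754.7) = 143.595/72.5912 = 1.97813 mol/L.

1.978 mol/L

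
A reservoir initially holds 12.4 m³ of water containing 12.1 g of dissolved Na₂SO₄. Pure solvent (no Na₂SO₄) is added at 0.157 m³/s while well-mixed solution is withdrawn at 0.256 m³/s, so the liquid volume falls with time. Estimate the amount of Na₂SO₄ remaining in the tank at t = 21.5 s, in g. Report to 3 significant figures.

Total volume: dV/dt = Q_in − Q_out = -0.099000 m³/s, so V(t) = 12.4 − 0.099000 t and V(21.5) = 10.271 m³.
Solute balance: dm/dt = 0 − Q_out C = −Q_out m/V(t).
Separate: dm/m = −Q_out dt/V(t) ⇒ ln(m/m₀) = −(Q_out/(Q_in−Q_out)) ln(V/V₀).
m = m₀ (V₀/V)^(Q_out/(Q_in−Q_out)) = 12.1 × (12.4/10.271)^(-2.5859) = 7.4352 g.

7.44 g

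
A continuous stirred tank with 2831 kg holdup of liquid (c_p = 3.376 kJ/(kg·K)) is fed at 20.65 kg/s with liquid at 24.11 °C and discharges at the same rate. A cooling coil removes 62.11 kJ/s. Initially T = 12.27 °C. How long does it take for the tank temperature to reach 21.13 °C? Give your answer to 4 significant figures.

M c_p dT/dt = ṁ c_p (T_in − T) − Q̇.
τ = M/ṁ = 137.094 s; T_ss = T_in − Q̇/(ṁ c_p) = 23.2191 °C.
T(t) = T_ss + (T₀ − T_ss) e^(−t/τ). Set T = 21.13:
e^(−t/τ) = (21.13 − 23.2191)/(12.27 − 23.2191) = 0.190800
t = −137.094 · ln(0.190800) = 227.101 s.

227.1 s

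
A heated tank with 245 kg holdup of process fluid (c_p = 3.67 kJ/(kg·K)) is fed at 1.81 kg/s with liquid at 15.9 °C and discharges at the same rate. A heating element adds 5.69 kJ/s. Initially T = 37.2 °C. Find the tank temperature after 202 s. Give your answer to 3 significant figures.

Heat balance on the well-mixed liquid: M c_p dT/dt = ṁ c_p (T_in − T) + 5.69.
Rearrange: dT/dt = (T_ss − T)/τ with τ = M/ṁ = 135.36 s and T_ss = T_in + Q̇/(ṁ c_p) = 16.757 °C.
Solution: T(t) = T_ss + (T₀ − T_ss) e^(−t/τ).
T(202) = 16.757 + (20.443)·e^(−202/135.36) = 16.757 + (20.443)·0.22485 = 21.353 °C.

21.4 °C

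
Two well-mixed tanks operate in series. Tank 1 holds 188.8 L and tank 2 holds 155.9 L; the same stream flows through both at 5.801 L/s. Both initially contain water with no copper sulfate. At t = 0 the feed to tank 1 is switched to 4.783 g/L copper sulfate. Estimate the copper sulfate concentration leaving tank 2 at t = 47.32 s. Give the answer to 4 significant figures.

Each tank obeys Vᵢ dCᵢ/dt = Q(Cᵢ₋₁ − Cᵢ), so τᵢ = Vᵢ/Q.
τ₁ = 188.8/5.801 = 32.5461 s; τ₂ = 155.9/5.801 = 26.8747 s.
Solving the cascade with C₁(0)=C₂(0)=0 gives C₂(t) = C_in[1 − (τ₁ e^(−t/τ₁) − τ₂ e^(−t/τ₂))/(τ₁ − τ₂)].
At t = 47.32: e^(−t/τ₁) = 0.233649, e^(−t/τ₂) = 0.171913.
C₂ = 4.783·[1 − (32.5461·0.233649 − 26.8747·0.171913)/(5.67144)] = 4.783·0.473812 = 2.26624 g/L.

2.266 g/L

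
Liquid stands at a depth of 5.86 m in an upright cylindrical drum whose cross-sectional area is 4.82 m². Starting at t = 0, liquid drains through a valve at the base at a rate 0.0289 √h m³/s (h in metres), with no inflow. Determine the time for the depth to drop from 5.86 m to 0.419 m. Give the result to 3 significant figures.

592 s

With no inflow, A dh/dt = −0.0289 √h.
This is separable: 2 d(√h)/dt = −0.0289/A, so √h = √h₀ − (0.0289/(2A)) t.
t = 2A(√h₀ − √h)/0.0289 = 2·4.82·(√5.86 − √0.419)/0.0289
  = 9.6400 × (2.4207 − 0.64730) / 0.0289 = 591.56 s.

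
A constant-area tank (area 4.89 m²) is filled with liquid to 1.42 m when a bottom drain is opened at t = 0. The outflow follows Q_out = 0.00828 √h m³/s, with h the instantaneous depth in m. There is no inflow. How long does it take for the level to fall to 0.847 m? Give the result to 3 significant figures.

Unsteady balance on liquid volume: A dh/dt = −0.00828 √h.
This is separable: 2 d(√h)/dt = −0.00828/A, so √h = √h₀ − (0.00828/(2A)) t.
t = 2A(√h₀ − √h)/0.00828 = 2·4.89·(√1.42 − √0.847)/0.00828
  = 9.7800 × (1.1916 − 0.92033) / 0.00828 = 320.46 s.

320 s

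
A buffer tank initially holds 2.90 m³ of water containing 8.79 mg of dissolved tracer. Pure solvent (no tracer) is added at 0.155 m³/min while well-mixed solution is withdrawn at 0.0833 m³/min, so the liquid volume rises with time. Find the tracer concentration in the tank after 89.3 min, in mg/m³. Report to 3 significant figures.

0.244 mg/m³

Total volume: dV/dt = Q_in − Q_out = 0.071700 m³/min, so V(t) = 2.90 + 0.071700 t and V(89.3) = 9.3028 m³.
Solute balance: dm/dt = 0 − Q_out C = −Q_out m/V(t).
dm/m = −Q_out dt/(V₀ + 0.071700 t); integrating gives ln(m/m₀) = −(Q_out/(Q_in−Q_out)) ln(V/V₀).
m = m₀ (V₀/V)^(Q_out/(Q_in−Q_out)) = 8.79 × (2.90/9.3028)^(1.1618) = 2.2692 mg.
C = m/V = 2.2692/9.3028 = 0.24393 mg/m³.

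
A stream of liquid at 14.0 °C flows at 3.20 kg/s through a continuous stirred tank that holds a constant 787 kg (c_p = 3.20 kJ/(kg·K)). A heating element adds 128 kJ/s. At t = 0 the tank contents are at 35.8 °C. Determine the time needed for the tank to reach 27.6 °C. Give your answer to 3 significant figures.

525 s

Unsteady energy balance on the tank contents: M c_p dT/dt = ṁ c_p (T_in − T) + 128.
τ = M/ṁ = 245.94 s; T_ss = T_in + Q̇/(ṁ c_p) = 26.500 °C.
T(t) = T_ss + (T₀ − T_ss) e^(−t/τ). Set T = 27.6:
e^(−t/τ) = (27.6 − 26.500)/(35.8 − 26.500) = 0.11828
t = −245.94 · ln(0.11828) = 525.00 s.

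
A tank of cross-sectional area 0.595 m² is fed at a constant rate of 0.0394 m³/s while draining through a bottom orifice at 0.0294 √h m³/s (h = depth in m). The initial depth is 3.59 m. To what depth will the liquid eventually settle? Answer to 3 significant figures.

A dh/dt = Q_in − 0.0294 √h. Steady state requires inflow = outflow:
Q_in = 0.0294 √h_ss ⇒ √h_ss = 0.0394/0.0294 = 1.3401.
h_ss = 1.3401² = 1.7960 m. (Since h₀ = 3.59 m > h_ss, the level will fall toward this value.)

1.80 m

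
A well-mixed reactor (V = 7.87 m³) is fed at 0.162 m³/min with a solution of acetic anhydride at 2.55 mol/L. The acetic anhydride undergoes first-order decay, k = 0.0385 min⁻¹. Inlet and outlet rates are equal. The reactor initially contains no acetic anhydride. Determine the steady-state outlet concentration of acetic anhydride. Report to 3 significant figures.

V dC/dt = Q(C_in − C) − k V C.
At steady state: 0 = Q C_in − (Q + kV) C_ss, so C_ss = Q C_in/(Q + kV).
C_ss = 0.162·2.55/(0.162 + 0.0385·7.87) = 0.41310/0.46500 = 0.88840 mol/L.

0.888 mol/L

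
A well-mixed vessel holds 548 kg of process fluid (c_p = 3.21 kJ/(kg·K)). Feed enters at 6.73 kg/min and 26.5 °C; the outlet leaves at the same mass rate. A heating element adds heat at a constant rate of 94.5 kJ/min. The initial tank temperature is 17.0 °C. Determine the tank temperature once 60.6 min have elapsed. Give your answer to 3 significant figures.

24.3 °C

Unsteady energy balance on the tank contents: M c_p dT/dt = ṁ c_p (T_in − T) + 94.5.
τ = M/ṁ = 81.426 min; T_ss = T_in + Q̇/(ṁ c_p) = 26.5 + 94.5/(6.73·3.21) = 30.874 °C.
Integrating: T(t) = T_ss + (T₀ − T_ss) e^(−t/τ).
T(60.6) = 30.874 + (-13.874)·e^(−60.6/81.426) = 30.874 + (-13.874)·0.47510 = 24.283 °C.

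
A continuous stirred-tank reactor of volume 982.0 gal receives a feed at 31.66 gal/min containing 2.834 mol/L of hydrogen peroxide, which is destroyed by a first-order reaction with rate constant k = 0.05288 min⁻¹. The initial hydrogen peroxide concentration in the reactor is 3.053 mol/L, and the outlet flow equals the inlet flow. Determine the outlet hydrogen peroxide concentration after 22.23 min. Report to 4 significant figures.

V dC/dt = Q(C_in − C) − k V C.
This is linear with rate a = Q/V + k = 0.0851203 min⁻¹.
C_ss = Q C_in/(Q + kV) = 1.07341 mol/L; C(t) = C_ss + (C₀ − C_ss) e^(−a t).
C(22.23) = 1.07341 + (1.97959)·e^(−0.0851203·22.23) = 1.07341 + (1.97959)·0.150736 = 1.37181 mol/L.

1.372 mol/L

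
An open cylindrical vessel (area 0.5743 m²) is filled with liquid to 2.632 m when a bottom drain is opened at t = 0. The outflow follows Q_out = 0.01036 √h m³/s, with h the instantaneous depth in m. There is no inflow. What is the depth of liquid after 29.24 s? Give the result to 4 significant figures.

1.846 m

Accumulation of liquid (constant cross-section A): A dh/dt = −0.01036 √h.
This is separable: 2 d(√h)/dt = −0.01036/A, so √h = √h₀ − (0.01036/(2A)) t.
√h = √2.632 − 0.01036·29.24/(2·0.5743) = 1.62234 − 0.263735 = 1.35861.
h = 1.35861² = 1.84582 m.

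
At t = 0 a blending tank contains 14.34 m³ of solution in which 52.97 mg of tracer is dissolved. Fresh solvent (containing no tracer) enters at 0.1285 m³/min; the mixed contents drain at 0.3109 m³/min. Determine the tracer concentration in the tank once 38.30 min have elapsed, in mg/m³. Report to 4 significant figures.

2.308 mg/m³

Total volume: dV/dt = Q_in − Q_out = -0.182400 m³/min, so V(t) = 14.34 − 0.182400 t and V(38.30) = 7.35408 m³.
Species balance (pure solvent in): dm/dt = −Q_out · m/V(t).
dm/m = −Q_out dt/(V₀ − 0.182400 t); integrating gives ln(m/m₀) = −(Q_out/(Q_in−Q_out)) ln(V/V₀).
m = m₀ (V₀/V)^(Q_out/(Q_in−Q_out)) = 52.97 × (14.34/7.35408)^(-1.70450) = 16.9703 mg.
C = m/V = 16.9703/7.35408 = 2.30761 mg/m³.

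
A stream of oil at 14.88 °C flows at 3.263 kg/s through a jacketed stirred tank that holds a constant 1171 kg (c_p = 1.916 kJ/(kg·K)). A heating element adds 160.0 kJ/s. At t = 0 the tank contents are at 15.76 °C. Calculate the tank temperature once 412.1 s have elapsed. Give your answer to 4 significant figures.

32.63 °C

Unsteady energy balance on the tank contents: M c_p dT/dt = ṁ c_p (T_in − T) + 160.0.
τ = M/ṁ = 358.872 s; T_ss = T_in + Q̇/(ṁ c_p) = 14.88 + 160.0/(3.263·1.916) = 40.4722 °C.
T approaches T_ss exponentially: T(t) = T_ss + (T₀ − T_ss) e^(−t/τ).
T(412.1) = 40.4722 + (-24.7122)·e^(−412.1/358.872) = 40.4722 + (-24.7122)·0.317169 = 32.6342 °C.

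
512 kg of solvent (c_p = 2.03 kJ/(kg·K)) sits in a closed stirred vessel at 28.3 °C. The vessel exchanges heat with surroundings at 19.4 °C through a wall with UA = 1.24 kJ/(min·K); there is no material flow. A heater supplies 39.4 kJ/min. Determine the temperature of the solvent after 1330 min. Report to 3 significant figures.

46.5 °C

Energy balance: M c_p dT/dt = −UA(T − T_amb) + Q̇.
dT/dt = (T_ss − T)/τ with T_ss = T_amb + Q̇/UA = 19.4 + 39.4/1.24 = 51.174 °C, τ = M c_p/UA = 512·2.03/1.24 = 838.19 min.
Integrating: T(t) = T_ss + (T₀ − T_ss) e^(−t/τ).
T(1330) = 51.174 + (-22.874)·0.20459 = 46.494 °C.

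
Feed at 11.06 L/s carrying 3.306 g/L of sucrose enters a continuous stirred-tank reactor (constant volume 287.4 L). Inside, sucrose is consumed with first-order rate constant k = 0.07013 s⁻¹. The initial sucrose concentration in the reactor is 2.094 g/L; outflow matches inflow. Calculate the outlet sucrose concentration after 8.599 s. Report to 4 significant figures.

1.534 g/L

Accumulation = in − out − consumed: V dC/dt = Q C_in − Q C − k V C.
This is linear with rate a = Q/V + k = 0.108613 s⁻¹.
C_ss = Q C_in/(Q + kV) = 1.17136 g/L; C(t) = C_ss + (C₀ − C_ss) e^(−a t).
C(8.599) = 1.17136 + (0.922642)·e^(−0.108613·8.599) = 1.17136 + (0.922642)·0.392993 = 1.53395 g/L.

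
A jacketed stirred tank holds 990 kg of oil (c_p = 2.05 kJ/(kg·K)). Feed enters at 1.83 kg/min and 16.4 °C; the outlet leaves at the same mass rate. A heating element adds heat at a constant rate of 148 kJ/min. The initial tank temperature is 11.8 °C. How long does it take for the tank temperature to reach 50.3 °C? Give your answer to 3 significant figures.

1120 min

M c_p dT/dt = ṁ c_p (T_in − T) + Q̇.
τ = M/ṁ = 540.98 min; T_ss = T_in + Q̇/(ṁ c_p) = 55.851 °C.
T(t) = T_ss + (T₀ − T_ss) e^(−t/τ). Set T = 50.3:
e^(−t/τ) = (50.3 − 55.851)/(11.8 − 55.851) = 0.12601
t = −540.98 · ln(0.12601) = 1120.6 min.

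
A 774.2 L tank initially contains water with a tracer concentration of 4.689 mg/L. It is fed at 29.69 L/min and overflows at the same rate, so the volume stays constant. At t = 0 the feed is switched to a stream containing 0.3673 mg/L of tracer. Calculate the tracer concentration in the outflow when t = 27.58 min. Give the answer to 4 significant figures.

Unsteady species balance (constant V, well mixed): V dC/dt = Q(C_in − C).
Time constant τ = V/Q = 774.2/29.69 = 26.0761 min.
Solution: C(t) = C_in + (C₀ − C_in) e^(−t/τ).
C(27.58) = 0.3673 + (4.689 − 0.3673)·e^(−27.58/26.0761) = 0.3673 + (4.32170)·0.347263 = 1.86807 mg/L.

1.868 mg/L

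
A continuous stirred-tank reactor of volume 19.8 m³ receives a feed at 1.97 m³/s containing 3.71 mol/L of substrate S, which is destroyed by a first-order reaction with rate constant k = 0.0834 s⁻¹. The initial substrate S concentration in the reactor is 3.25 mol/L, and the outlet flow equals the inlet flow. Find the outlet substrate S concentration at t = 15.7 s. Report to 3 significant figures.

Species balance: V dC/dt = Q C_in − Q C − k V C.
dC/dt = (Q/V) C_in − (Q/V + k) C; effective rate a = Q/V + k = 0.099495 + 0.0834 = 0.18289 s⁻¹.
C_ss = Q C_in/(Q + kV) = 2.0182 mol/L; C(t) = C_ss + (C₀ − C_ss) e^(−a t).
C(15.7) = 2.0182 + (1.2318)·e^(−0.18289·15.7) = 2.0182 + (1.2318)·0.056617 = 2.0880 mol/L.

2.09 mol/L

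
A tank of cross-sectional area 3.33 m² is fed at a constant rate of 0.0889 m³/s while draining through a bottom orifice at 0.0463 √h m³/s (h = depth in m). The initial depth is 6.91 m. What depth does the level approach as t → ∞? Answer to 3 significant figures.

3.69 m

A dh/dt = Q_in − 0.0463 √h. Steady state requires inflow = outflow:
Q_in = 0.0463 √h_ss ⇒ √h_ss = 0.0889/0.0463 = 1.9201.
h_ss = 1.9201² = 3.6867 m. (Since h₀ = 6.91 m > h_ss, the level will fall toward this value.)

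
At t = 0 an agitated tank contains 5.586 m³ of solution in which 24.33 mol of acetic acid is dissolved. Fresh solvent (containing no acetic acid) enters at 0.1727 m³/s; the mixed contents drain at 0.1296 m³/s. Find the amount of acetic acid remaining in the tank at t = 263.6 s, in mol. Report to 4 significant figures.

Let m(t) be the amount of acetic acid. Volume: V(t) = V₀ + (Q_in − Q_out) t = 5.586 + 0.0431000 t; V(263.6) = 16.9472 m³.
Solute balance: dm/dt = 0 − Q_out C = −Q_out m/V(t).
dm/m = −Q_out dt/(V₀ + 0.0431000 t); integrating gives ln(m/m₀) = −(Q_out/(Q_in−Q_out)) ln(V/V₀).
m = m₀ (V₀/V)^(Q_out/(Q_in−Q_out)) = 24.33 × (5.586/16.9472)^(3.00696) = 0.864568 mol.

0.8646 mol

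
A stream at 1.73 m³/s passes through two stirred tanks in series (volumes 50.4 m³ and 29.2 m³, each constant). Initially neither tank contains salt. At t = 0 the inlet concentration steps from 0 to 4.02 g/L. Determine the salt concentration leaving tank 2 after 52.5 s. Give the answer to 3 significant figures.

2.69 g/L

Each tank obeys Vᵢ dCᵢ/dt = Q(Cᵢ₋₁ − Cᵢ), so τᵢ = Vᵢ/Q.
τ₁ = 50.4/1.73 = 29.133 s; τ₂ = 29.2/1.73 = 16.879 s.
Tank 1: C₁ = C_in(1 − e^(−t/τ₁)). Tank 2 (τ₁ ≠ τ₂): C₂ = C_in[1 − (τ₁ e^(−t/τ₁) − τ₂ e^(−t/τ₂))/(τ₁ − τ₂)].
At t = 52.5: e^(−t/τ₁) = 0.16495, e^(−t/τ₂) = 0.044581.
C₂ = 4.02·[1 − (29.133·0.16495 − 16.879·0.044581)/(12.254)] = 4.02·0.66925 = 2.6904 g/L.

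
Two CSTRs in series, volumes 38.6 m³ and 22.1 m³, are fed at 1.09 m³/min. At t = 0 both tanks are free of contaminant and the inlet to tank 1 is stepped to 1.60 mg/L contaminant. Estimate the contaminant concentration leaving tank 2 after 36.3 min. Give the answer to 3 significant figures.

0.615 mg/L

Each tank obeys Vᵢ dCᵢ/dt = Q(Cᵢ₋₁ − Cᵢ), so τᵢ = Vᵢ/Q.
τ₁ = 38.6/1.09 = 35.413 min; τ₂ = 22.1/1.09 = 20.275 min.
Solving the cascade with C₁(0)=C₂(0)=0 gives C₂(t) = C_in[1 − (τ₁ e^(−t/τ₁) − τ₂ e^(−t/τ₂))/(τ₁ − τ₂)].
At t = 36.3: e^(−t/τ₁) = 0.35878, e^(−t/τ₂) = 0.16690.
C₂ = 1.60·[1 − (35.413·0.35878 − 20.275·0.16690)/(15.138)] = 1.60·0.38422 = 0.61475 mg/L.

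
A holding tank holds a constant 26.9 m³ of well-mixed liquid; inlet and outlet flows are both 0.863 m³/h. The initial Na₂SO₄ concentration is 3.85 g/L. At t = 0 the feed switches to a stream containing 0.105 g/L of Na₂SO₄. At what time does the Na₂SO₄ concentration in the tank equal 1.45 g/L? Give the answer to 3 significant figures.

Species balance: V dC/dt = Q(C_in − C) ⇒ τ = V/Q = 31.170 h.
C(t) = C_in + (C₀ − C_in) e^(−t/τ). Set C = 1.45 and solve for t:
e^(−t/τ) = (C − C_in)/(C₀ − C_in) = (1.45 − 0.105)/(3.85 − 0.105) = 0.35915
t = −τ ln(…) = 31.170 × 1.0240 = 31.919 h.

31.9 h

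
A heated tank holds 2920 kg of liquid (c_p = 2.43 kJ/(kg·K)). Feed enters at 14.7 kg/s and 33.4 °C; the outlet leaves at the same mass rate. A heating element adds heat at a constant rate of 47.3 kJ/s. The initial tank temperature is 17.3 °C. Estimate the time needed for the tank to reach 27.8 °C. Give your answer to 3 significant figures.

Unsteady energy balance on the tank contents: M c_p dT/dt = ṁ c_p (T_in − T) + 47.3.
τ = M/ṁ = 198.64 s; T_ss = T_in + Q̇/(ṁ c_p) = 34.724 °C.
T(t) = T_ss + (T₀ − T_ss) e^(−t/τ). Set T = 27.8:
e^(−t/τ) = (27.8 − 34.724)/(17.3 − 34.724) = 0.39739
t = −198.64 · ln(0.39739) = 183.31 s.

183 s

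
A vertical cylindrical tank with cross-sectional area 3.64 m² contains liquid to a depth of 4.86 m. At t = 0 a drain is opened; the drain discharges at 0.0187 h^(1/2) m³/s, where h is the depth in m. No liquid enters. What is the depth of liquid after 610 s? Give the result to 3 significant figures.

With no inflow, A dh/dt = −0.0187 √h.
∫ h^(−1/2) dh = −(0.0187/A) ∫ dt, giving 2√h = 2√h₀ − (0.0187/A) t.
√h = √4.86 − 0.0187·610/(2·3.64) = 2.2045 − 1.5669 = 0.63765.
h = 0.63765² = 0.40659 m.

0.407 m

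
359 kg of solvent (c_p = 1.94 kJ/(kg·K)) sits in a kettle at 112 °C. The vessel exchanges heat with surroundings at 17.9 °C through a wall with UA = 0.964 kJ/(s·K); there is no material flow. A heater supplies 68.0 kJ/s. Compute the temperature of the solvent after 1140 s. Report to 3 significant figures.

Lumped-capacitance energy balance: M c_p dT/dt = UA(T_amb − T) + Q̇.
dT/dt = (T_ss − T)/τ with T_ss = T_amb + Q̇/UA = 17.9 + 68.0/0.964 = 88.439 °C, τ = M c_p/UA = 359·1.94/0.964 = 722.47 s.
T approaches T_ss exponentially: T(t) = T_ss + (T₀ − T_ss) e^(−t/τ).
T(1140) = 88.439 + (23.561)·0.20640 = 93.302 °C.

93.3 °C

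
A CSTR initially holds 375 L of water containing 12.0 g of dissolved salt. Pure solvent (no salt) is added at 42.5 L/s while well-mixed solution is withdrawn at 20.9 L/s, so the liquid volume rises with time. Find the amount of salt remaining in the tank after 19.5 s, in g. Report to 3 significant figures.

5.79 g

Total volume: dV/dt = Q_in − Q_out = 21.600 L/s, so V(t) = 375 + 21.600 t and V(19.5) = 796.20 L.
Solute balance: dm/dt = 0 − Q_out C = −Q_out m/V(t).
dm/m = −Q_out dt/(V₀ + 21.600 t); integrating gives ln(m/m₀) = −(Q_out/(Q_in−Q_out)) ln(V/V₀).
m = m₀ (V₀/V)^(Q_out/(Q_in−Q_out)) = 12.0 × (375/796.20)^(0.96759) = 5.7914 g.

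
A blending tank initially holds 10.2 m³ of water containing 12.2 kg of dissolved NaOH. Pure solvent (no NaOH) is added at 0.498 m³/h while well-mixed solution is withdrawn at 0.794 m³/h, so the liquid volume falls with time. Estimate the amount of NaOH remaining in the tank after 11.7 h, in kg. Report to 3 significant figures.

Total volume: dV/dt = Q_in − Q_out = -0.29600 m³/h, so V(t) = 10.2 − 0.29600 t and V(11.7) = 6.7368 m³.
No NaOH enters, so dm/dt = −Q_out · (m/V).
dm/m = −Q_out dt/(V₀ − 0.29600 t); integrating gives ln(m/m₀) = −(Q_out/(Q_in−Q_out)) ln(V/V₀).
m = m₀ (V₀/V)^(Q_out/(Q_in−Q_out)) = 12.2 × (10.2/6.7368)^(-2.6824) = 4.0099 kg.

4.01 kg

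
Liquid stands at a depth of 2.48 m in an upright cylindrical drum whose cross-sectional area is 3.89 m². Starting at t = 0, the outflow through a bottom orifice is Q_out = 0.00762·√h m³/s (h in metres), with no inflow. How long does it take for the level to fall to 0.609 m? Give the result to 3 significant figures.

811 s

With no inflow, A dh/dt = −0.00762 √h.
This is separable: 2 d(√h)/dt = −0.00762/A, so √h = √h₀ − (0.00762/(2A)) t.
t = 2A(√h₀ − √h)/0.00762 = 2·3.89·(√2.48 − √0.609)/0.00762
  = 7.7800 × (1.5748 − 0.78038) / 0.00762 = 811.10 s.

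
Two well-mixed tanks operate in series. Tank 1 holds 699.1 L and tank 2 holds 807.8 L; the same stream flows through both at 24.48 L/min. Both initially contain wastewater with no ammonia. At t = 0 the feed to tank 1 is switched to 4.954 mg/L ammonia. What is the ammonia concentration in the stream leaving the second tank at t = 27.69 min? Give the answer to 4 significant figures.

Time constants: τᵢ = Vᵢ/Q for each well-mixed tank.
τ₁ = 699.1/24.48 = 28.5580 min; τ₂ = 807.8/24.48 = 32.9984 min.
Tank 1: C₁ = C_in(1 − e^(−t/τ₁)). Tank 2 (τ₁ ≠ τ₂): C₂ = C_in[1 − (τ₁ e^(−t/τ₁) − τ₂ e^(−t/τ₂))/(τ₁ − τ₂)].
At t = 27.69: e^(−t/τ₁) = 0.379233, e^(−t/τ₂) = 0.432085.
C₂ = 4.954·[1 − (28.5580·0.379233 − 32.9984·0.432085)/(-4.44036)] = 4.954·0.227995 = 1.12949 mg/L.

1.129 mg/L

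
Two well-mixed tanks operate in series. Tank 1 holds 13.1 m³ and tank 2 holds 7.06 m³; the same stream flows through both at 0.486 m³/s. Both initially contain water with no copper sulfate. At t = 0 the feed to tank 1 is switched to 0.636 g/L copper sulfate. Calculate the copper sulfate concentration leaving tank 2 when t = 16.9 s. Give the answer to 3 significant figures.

0.131 g/L

Time constants: τᵢ = Vᵢ/Q for each well-mixed tank.
τ₁ = 13.1/0.486 = 26.955 s; τ₂ = 7.06/0.486 = 14.527 s.
Solving the cascade with C₁(0)=C₂(0)=0 gives C₂(t) = C_in[1 − (τ₁ e^(−t/τ₁) − τ₂ e^(−t/τ₂))/(τ₁ − τ₂)].
At t = 16.9: e^(−t/τ₁) = 0.53420, e^(−t/τ₂) = 0.31243.
C₂ = 0.636·[1 − (26.955·0.53420 − 14.527·0.31243)/(12.428)] = 0.636·0.20657 = 0.13138 g/L.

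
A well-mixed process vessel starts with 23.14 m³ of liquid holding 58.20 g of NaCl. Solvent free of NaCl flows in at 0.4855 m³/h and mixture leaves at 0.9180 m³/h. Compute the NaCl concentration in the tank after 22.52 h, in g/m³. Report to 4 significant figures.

Total volume: dV/dt = Q_in − Q_out = -0.432500 m³/h, so V(t) = 23.14 − 0.432500 t and V(22.52) = 13.4001 m³.
Species balance (pure solvent in): dm/dt = −Q_out · m/V(t).
Separate: dm/m = −Q_out dt/V(t) ⇒ ln(m/m₀) = −(Q_out/(Q_in−Q_out)) ln(V/V₀).
m = m₀ (V₀/V)^(Q_out/(Q_in−Q_out)) = 58.20 × (23.14/13.4001)^(-2.12254) = 18.2532 g.
C = m/V = 18.2532/13.4001 = 1.36217 g/m³.

1.362 g/m³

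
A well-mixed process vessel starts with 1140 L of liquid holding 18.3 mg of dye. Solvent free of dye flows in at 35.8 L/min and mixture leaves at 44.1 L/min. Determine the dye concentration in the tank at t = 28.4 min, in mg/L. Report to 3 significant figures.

0.00591 mg/L

Total volume: dV/dt = Q_in − Q_out = -8.3000 L/min, so V(t) = 1140 − 8.3000 t and V(28.4) = 904.28 L.
No dye enters, so dm/dt = −Q_out · (m/V).
Separate: dm/m = −Q_out dt/V(t) ⇒ ln(m/m₀) = −(Q_out/(Q_in−Q_out)) ln(V/V₀).
m = m₀ (V₀/V)^(Q_out/(Q_in−Q_out)) = 18.3 × (1140/904.28)^(-5.3133) = 5.3448 mg.
C = m/V = 5.3448/904.28 = 0.0059105 mg/L.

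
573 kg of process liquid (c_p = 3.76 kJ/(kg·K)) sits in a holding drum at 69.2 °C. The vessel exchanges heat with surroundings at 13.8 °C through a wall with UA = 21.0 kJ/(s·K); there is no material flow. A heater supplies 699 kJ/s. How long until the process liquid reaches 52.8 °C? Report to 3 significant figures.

Heat balance on the well-mixed liquid: M c_p dT/dt = −UA(T − T_amb) + Q̇.
τ = M c_p/UA = 102.59 s; T_ss = T_amb + Q̇/UA = 13.8 + 699/21.0 = 47.086 °C.
T(t) = T_ss + (T₀ − T_ss)e^(−t/τ); set T = 52.8:
t = −τ ln[(T − T_ss)/(T₀ − T_ss)] = −102.59 · ln(0.25840) = 138.84 s.

139 s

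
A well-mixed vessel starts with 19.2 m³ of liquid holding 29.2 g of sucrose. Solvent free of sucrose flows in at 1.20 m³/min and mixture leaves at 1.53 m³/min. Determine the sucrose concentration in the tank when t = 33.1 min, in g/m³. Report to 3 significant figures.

0.0713 g/m³

Total volume: dV/dt = Q_in − Q_out = -0.33000 m³/min, so V(t) = 19.2 − 0.33000 t and V(33.1) = 8.2770 m³.
Solute balance: dm/dt = 0 − Q_out C = −Q_out m/V(t).
Separate: dm/m = −Q_out dt/V(t) ⇒ ln(m/m₀) = −(Q_out/(Q_in−Q_out)) ln(V/V₀).
m = m₀ (V₀/V)^(Q_out/(Q_in−Q_out)) = 29.2 × (19.2/8.2770)^(-4.6364) = 0.59037 g.
C = m/V = 0.59037/8.2770 = 0.071327 g/m³.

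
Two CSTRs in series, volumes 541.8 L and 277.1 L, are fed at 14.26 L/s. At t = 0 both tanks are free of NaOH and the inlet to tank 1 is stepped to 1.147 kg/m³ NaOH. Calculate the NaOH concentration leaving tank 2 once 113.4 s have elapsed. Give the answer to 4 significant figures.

Species balance on tank i: dCᵢ/dt = (Cᵢ₋₁ − Cᵢ)/τᵢ with τᵢ = Vᵢ/Q.
τ₁ = 541.8/14.26 = 37.9944 s; τ₂ = 277.1/14.26 = 19.4320 s.
Tank 1: C₁ = C_in(1 − e^(−t/τ₁)). Tank 2 (τ₁ ≠ τ₂): C₂ = C_in[1 − (τ₁ e^(−t/τ₁) − τ₂ e^(−t/τ₂))/(τ₁ − τ₂)].
At t = 113.4: e^(−t/τ₁) = 0.0505571, e^(−t/τ₂) = 0.00292126.
C₂ = 1.147·[1 − (37.9944·0.0505571 − 19.4320·0.00292126)/(18.5624)] = 1.147·0.899575 = 1.03181 kg/m³.

1.032 kg/m³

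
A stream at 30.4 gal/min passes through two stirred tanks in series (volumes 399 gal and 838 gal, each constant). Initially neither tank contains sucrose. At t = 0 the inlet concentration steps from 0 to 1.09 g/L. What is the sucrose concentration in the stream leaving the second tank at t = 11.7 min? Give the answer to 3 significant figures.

0.135 g/L

Time constants: τᵢ = Vᵢ/Q for each well-mixed tank.
τ₁ = 399/30.4 = 13.125 min; τ₂ = 838/30.4 = 27.566 min.
Solving the cascade with C₁(0)=C₂(0)=0 gives C₂(t) = C_in[1 − (τ₁ e^(−t/τ₁) − τ₂ e^(−t/τ₂))/(τ₁ − τ₂)].
At t = 11.7: e^(−t/τ₁) = 0.41007, e^(−t/τ₂) = 0.65414.
C₂ = 1.09·[1 − (13.125·0.41007 − 27.566·0.65414)/(-14.441)] = 1.09·0.12403 = 0.13520 g/L.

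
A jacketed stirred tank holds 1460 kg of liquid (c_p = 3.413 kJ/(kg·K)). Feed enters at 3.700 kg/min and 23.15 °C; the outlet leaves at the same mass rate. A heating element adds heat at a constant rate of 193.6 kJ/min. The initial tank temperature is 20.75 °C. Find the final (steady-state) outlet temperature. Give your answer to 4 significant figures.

M c_p dT/dt = ṁ c_p (T_in − T) + Q̇.
At steady state dT/dt = 0 ⇒ T_ss = T_in + Q̇/(ṁ c_p) = 23.15 + 193.6/(3.700·3.413) = 38.4809 °C.

38.48 °C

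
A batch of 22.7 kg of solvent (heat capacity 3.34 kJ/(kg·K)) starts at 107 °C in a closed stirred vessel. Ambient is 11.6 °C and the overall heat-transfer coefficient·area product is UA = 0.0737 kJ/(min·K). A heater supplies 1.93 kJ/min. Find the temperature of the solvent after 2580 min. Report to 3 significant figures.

43.4 °C

First-law balance (no shaft work): M c_p dT/dt = −UA(T − T_amb) + Q̇.
dT/dt = (T_ss − T)/τ with T_ss = T_amb + Q̇/UA = 11.6 + 1.93/0.0737 = 37.787 °C, τ = M c_p/UA = 22.7·3.34/0.0737 = 1028.7 min.
Solution: T(t) = T_ss + (T₀ − T_ss) e^(−t/τ).
T(2580) = 37.787 + (69.213)·0.081437 = 43.424 °C.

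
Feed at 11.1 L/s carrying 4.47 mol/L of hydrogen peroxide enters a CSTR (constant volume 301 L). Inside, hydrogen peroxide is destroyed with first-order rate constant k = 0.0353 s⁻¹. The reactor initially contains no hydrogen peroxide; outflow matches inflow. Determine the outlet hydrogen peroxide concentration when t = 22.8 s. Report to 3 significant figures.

1.84 mol/L

Species balance: V dC/dt = Q C_in − Q C − k V C.
dC/dt = (Q/V) C_in − (Q/V + k) C; effective rate a = Q/V + k = 0.036877 + 0.0353 = 0.072177 s⁻¹.
C_ss = Q C_in/(Q + kV) = 2.2838 mol/L; C(t) = C_ss + (C₀ − C_ss) e^(−a t).
C(22.8) = 2.2838 + (-2.2838)·e^(−0.072177·22.8) = 2.2838 + (-2.2838)·0.19289 = 1.8433 mol/L.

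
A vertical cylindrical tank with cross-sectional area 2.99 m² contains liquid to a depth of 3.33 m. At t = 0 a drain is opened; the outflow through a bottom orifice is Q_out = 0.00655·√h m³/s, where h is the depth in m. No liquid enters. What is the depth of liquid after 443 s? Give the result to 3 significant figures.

1.79 m

Accumulation of liquid (constant cross-section A): A dh/dt = −0.00655 √h.
∫ h^(−1/2) dh = −(0.00655/A) ∫ dt, giving 2√h = 2√h₀ − (0.00655/A) t.
√h = √3.33 − 0.00655·443/(2·2.99) = 1.8248 − 0.48523 = 1.3396.
h = 1.3396² = 1.7945 m.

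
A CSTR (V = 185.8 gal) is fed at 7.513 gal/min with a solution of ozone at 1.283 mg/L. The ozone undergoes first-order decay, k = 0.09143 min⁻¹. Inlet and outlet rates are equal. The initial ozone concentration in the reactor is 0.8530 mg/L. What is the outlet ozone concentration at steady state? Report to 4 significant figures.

0.3934 mg/L

Species balance: V dC/dt = Q C_in − Q C − k V C.
Steady state (dC/dt = 0): C_ss = Q C_in/(Q + kV) = C_in/(1 + kV/Q).
C_ss = 7.513·1.283/(7.513 + 0.09143·185.8) = 9.63918/24.5007 = 0.393425 mg/L.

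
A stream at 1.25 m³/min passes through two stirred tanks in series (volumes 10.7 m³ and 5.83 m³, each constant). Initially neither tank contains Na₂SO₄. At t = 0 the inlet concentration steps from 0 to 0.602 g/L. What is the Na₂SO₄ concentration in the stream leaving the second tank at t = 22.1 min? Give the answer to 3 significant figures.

Each tank obeys Vᵢ dCᵢ/dt = Q(Cᵢ₋₁ − Cᵢ), so τᵢ = Vᵢ/Q.
τ₁ = 10.7/1.25 = 8.5600 min; τ₂ = 5.83/1.25 = 4.6640 min.
Solving the cascade with C₁(0)=C₂(0)=0 gives C₂(t) = C_in[1 − (τ₁ e^(−t/τ₁) − τ₂ e^(−t/τ₂))/(τ₁ − τ₂)].
At t = 22.1: e^(−t/τ₁) = 0.075640, e^(−t/τ₂) = 0.0087524.
C₂ = 0.602·[1 − (8.5600·0.075640 − 4.6640·0.0087524)/(3.8960)] = 0.602·0.84429 = 0.50826 g/L.

0.508 g/L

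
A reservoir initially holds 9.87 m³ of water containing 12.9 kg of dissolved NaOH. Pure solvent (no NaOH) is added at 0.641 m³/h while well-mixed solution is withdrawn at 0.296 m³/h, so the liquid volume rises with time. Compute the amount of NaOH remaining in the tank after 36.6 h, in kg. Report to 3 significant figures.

Let m(t) be the amount of NaOH. Volume: V(t) = V₀ + (Q_in − Q_out) t = 9.87 + 0.34500 t; V(36.6) = 22.497 m³.
Solute balance: dm/dt = 0 − Q_out C = −Q_out m/V(t).
dm/m = −Q_out dt/(V₀ + 0.34500 t); integrating gives ln(m/m₀) = −(Q_out/(Q_in−Q_out)) ln(V/V₀).
m = m₀ (V₀/V)^(Q_out/(Q_in−Q_out)) = 12.9 × (9.87/22.497)^(0.85797) = 6.3621 kg.

6.36 kg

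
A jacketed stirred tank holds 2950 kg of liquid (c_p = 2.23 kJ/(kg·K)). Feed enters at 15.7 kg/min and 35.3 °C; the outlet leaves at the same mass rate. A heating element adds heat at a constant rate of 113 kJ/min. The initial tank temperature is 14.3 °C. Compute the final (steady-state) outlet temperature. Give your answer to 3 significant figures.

38.5 °C

First-law balance (no shaft work): M c_p dT/dt = ṁ c_p (T_in − T) + 113.
At steady state dT/dt = 0 ⇒ T_ss = T_in + Q̇/(ṁ c_p) = 35.3 + 113/(15.7·2.23) = 38.528 °C.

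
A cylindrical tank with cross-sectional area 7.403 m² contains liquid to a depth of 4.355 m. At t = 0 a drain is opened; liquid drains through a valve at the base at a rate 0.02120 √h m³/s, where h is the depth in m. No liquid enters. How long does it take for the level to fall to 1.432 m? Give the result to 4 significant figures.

621.7 s

Volume balance on the tank: A dh/dt = −0.02120 √h.
This is separable: 2 d(√h)/dt = −0.02120/A, so √h = √h₀ − (0.02120/(2A)) t.
t = 2A(√h₀ − √h)/0.02120 = 2·7.403·(√4.355 − √1.432)/0.02120
  = 14.8060 × (2.08686 − 1.19666) / 0.02120 = 621.713 s.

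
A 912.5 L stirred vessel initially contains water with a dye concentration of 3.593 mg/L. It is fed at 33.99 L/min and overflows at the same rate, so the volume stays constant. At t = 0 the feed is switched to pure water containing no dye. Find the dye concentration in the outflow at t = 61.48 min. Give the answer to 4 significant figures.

Unsteady species balance (constant V, well mixed): V dC/dt = Q(C_in − C).
Time constant τ = V/Q = 912.5/33.99 = 26.8461 min.
Solution: C(t) = C_in + (C₀ − C_in) e^(−t/τ).
C(61.48) = 0 + (3.593 − 0)·e^(−61.48/26.8461) = 0 + (3.59300)·0.101258 = 0.363818 mg/L.

0.3638 mg/L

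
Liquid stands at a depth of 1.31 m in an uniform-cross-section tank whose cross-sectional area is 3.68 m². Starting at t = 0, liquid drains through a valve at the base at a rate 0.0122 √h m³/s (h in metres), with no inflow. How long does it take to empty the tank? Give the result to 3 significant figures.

690 s

Unsteady balance on liquid volume: A dh/dt = −0.0122 √h.
This is separable: 2 d(√h)/dt = −0.0122/A, so √h = √h₀ − (0.0122/(2A)) t.
Tank is empty when √h = 0: t_empty = 2A√h₀/0.0122.
t_empty = 2·3.68·√1.31/0.0122 = 7.3600·1.1446/0.0122 = 690.48 s.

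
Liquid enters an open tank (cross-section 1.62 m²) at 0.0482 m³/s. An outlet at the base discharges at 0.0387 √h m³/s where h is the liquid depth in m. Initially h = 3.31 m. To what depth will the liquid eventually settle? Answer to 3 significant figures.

Volume balance on the tank: A dh/dt = Q_in − 0.0387 √h. At steady state dh/dt = 0:
Q_in = 0.0387 √h_ss ⇒ √h_ss = 0.0482/0.0387 = 1.2455.
h_ss = 1.2455² = 1.5512 m. (Since h₀ = 3.31 m > h_ss, the level will fall toward this value.)

1.55 m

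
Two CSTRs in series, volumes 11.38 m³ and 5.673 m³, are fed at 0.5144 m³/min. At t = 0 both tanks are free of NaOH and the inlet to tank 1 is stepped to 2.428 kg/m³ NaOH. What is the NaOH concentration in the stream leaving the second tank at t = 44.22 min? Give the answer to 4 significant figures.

Each tank obeys Vᵢ dCᵢ/dt = Q(Cᵢ₋₁ − Cᵢ), so τᵢ = Vᵢ/Q.
τ₁ = 11.38/0.5144 = 22.1229 min; τ₂ = 5.673/0.5144 = 11.0284 min.
Solving the cascade with C₁(0)=C₂(0)=0 gives C₂(t) = C_in[1 − (τ₁ e^(−t/τ₁) − τ₂ e^(−t/τ₂))/(τ₁ − τ₂)].
At t = 44.22: e^(−t/τ₁) = 0.135493, e^(−t/τ₂) = 0.0181397.
C₂ = 2.428·[1 − (22.1229·0.135493 − 11.0284·0.0181397)/(11.0945)] = 2.428·0.747853 = 1.81579 kg/m³.

1.816 kg/m³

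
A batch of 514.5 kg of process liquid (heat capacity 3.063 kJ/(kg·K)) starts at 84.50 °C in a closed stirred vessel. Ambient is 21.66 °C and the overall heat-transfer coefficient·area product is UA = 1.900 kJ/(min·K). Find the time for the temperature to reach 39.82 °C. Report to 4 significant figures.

1030 min

Lumped-capacitance energy balance: M c_p dT/dt = UA(T_amb − T).
τ = M c_p/UA = 829.428 min; T_ss = T_amb = 21.6600 °C.
T(t) = T_ss + (T₀ − T_ss)e^(−t/τ); set T = 39.82:
t = −τ ln[(T − T_ss)/(T₀ − T_ss)] = −829.428 · ln(0.288988) = 1029.63 min.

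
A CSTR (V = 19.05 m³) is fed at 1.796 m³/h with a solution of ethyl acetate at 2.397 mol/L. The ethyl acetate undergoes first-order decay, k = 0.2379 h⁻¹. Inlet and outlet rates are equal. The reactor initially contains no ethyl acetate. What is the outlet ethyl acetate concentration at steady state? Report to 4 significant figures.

Species balance: V dC/dt = Q C_in − Q C − k V C.
Steady state (dC/dt = 0): C_ss = Q C_in/(Q + kV) = C_in/(1 + kV/Q).
C_ss = 1.796·2.397/(1.796 + 0.2379·19.05) = 4.30501/6.32800 = 0.680312 mol/L.

0.6803 mol/L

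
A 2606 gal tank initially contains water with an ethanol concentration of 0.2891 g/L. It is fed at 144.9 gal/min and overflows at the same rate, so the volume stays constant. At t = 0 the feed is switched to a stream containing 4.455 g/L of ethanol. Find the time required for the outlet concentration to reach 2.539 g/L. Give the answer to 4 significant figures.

Species balance: V dC/dt = Q(C_in − C) ⇒ τ = V/Q = 17.9848 min.
C(t) = C_in + (C₀ − C_in) e^(−t/τ). Set C = 2.539 and solve for t:
e^(−t/τ) = (C − C_in)/(C₀ − C_in) = (2.539 − 4.455)/(0.2891 − 4.455) = 0.459925
t = −τ ln(…) = 17.9848 × 0.776693 = 13.9687 min.

13.97 min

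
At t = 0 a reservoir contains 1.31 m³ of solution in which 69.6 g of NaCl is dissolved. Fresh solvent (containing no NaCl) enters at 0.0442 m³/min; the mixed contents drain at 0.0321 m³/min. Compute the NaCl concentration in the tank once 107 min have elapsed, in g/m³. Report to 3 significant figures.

4.32 g/m³

Total volume: dV/dt = Q_in − Q_out = 0.012100 m³/min, so V(t) = 1.31 + 0.012100 t and V(107) = 2.6047 m³.
No NaCl enters, so dm/dt = −Q_out · (m/V).
dm/m = −Q_out dt/(V₀ + 0.012100 t); integrating gives ln(m/m₀) = −(Q_out/(Q_in−Q_out)) ln(V/V₀).
m = m₀ (V₀/V)^(Q_out/(Q_in−Q_out)) = 69.6 × (1.31/2.6047)^(2.6529) = 11.240 g.
C = m/V = 11.240/2.6047 = 4.3152 g/m³.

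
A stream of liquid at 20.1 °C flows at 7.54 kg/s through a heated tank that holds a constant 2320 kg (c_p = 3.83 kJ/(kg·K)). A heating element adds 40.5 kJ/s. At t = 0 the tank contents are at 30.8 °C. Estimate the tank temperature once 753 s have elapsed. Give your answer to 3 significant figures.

Energy balance: M c_p dT/dt = ṁ c_p (T_in − T) + 40.5.
τ = M/ṁ = 307.69 s; T_ss = T_in + Q̇/(ṁ c_p) = 20.1 + 40.5/(7.54·3.83) = 21.502 °C.
Solution: T(t) = T_ss + (T₀ − T_ss) e^(−t/τ).
T(753) = 21.502 + (9.2976)·e^(−753/307.69) = 21.502 + (9.2976)·0.086531 = 22.307 °C.

22.3 °C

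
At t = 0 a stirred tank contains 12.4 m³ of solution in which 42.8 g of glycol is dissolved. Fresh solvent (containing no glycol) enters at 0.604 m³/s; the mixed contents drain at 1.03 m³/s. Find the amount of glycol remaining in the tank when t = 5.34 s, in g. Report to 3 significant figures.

26.2 g

Let m(t) be the amount of glycol. Volume: V(t) = V₀ + (Q_in − Q_out) t = 12.4 − 0.42600 t; V(5.34) = 10.125 m³.
Species balance (pure solvent in): dm/dt = −Q_out · m/V(t).
Separate: dm/m = −Q_out dt/V(t) ⇒ ln(m/m₀) = −(Q_out/(Q_in−Q_out)) ln(V/V₀).
m = m₀ (V₀/V)^(Q_out/(Q_in−Q_out)) = 42.8 × (12.4/10.125)^(-2.4178) = 26.220 g.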